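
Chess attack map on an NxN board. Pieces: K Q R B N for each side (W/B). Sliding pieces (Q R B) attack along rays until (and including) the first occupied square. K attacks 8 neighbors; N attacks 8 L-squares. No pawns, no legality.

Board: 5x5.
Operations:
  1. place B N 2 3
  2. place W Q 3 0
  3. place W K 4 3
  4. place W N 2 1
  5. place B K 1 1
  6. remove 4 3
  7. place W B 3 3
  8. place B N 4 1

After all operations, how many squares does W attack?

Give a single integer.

Answer: 16

Derivation:
Op 1: place BN@(2,3)
Op 2: place WQ@(3,0)
Op 3: place WK@(4,3)
Op 4: place WN@(2,1)
Op 5: place BK@(1,1)
Op 6: remove (4,3)
Op 7: place WB@(3,3)
Op 8: place BN@(4,1)
Per-piece attacks for W:
  WN@(2,1): attacks (3,3) (4,2) (1,3) (0,2) (4,0) (0,0)
  WQ@(3,0): attacks (3,1) (3,2) (3,3) (4,0) (2,0) (1,0) (0,0) (4,1) (2,1) [ray(0,1) blocked at (3,3); ray(1,1) blocked at (4,1); ray(-1,1) blocked at (2,1)]
  WB@(3,3): attacks (4,4) (4,2) (2,4) (2,2) (1,1) [ray(-1,-1) blocked at (1,1)]
Union (16 distinct): (0,0) (0,2) (1,0) (1,1) (1,3) (2,0) (2,1) (2,2) (2,4) (3,1) (3,2) (3,3) (4,0) (4,1) (4,2) (4,4)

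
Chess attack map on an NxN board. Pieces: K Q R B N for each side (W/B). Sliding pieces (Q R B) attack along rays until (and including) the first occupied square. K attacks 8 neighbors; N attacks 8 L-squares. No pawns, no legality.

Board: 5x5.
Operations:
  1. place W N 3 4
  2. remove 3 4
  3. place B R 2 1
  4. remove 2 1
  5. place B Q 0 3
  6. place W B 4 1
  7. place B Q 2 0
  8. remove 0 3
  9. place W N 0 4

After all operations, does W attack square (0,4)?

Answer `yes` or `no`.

Answer: no

Derivation:
Op 1: place WN@(3,4)
Op 2: remove (3,4)
Op 3: place BR@(2,1)
Op 4: remove (2,1)
Op 5: place BQ@(0,3)
Op 6: place WB@(4,1)
Op 7: place BQ@(2,0)
Op 8: remove (0,3)
Op 9: place WN@(0,4)
Per-piece attacks for W:
  WN@(0,4): attacks (1,2) (2,3)
  WB@(4,1): attacks (3,2) (2,3) (1,4) (3,0)
W attacks (0,4): no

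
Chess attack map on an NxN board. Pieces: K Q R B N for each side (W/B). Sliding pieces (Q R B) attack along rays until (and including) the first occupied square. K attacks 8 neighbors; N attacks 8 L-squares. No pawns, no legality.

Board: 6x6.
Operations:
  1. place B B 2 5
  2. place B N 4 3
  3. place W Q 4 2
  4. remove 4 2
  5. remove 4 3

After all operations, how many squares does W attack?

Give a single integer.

Op 1: place BB@(2,5)
Op 2: place BN@(4,3)
Op 3: place WQ@(4,2)
Op 4: remove (4,2)
Op 5: remove (4,3)
Per-piece attacks for W:
Union (0 distinct): (none)

Answer: 0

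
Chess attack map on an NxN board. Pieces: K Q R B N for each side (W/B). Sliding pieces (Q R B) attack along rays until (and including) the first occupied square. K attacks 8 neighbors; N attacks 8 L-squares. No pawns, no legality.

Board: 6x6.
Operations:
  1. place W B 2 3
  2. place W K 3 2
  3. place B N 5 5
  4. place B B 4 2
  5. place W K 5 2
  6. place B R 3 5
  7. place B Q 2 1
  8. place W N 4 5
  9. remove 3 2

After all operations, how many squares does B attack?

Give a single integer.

Answer: 23

Derivation:
Op 1: place WB@(2,3)
Op 2: place WK@(3,2)
Op 3: place BN@(5,5)
Op 4: place BB@(4,2)
Op 5: place WK@(5,2)
Op 6: place BR@(3,5)
Op 7: place BQ@(2,1)
Op 8: place WN@(4,5)
Op 9: remove (3,2)
Per-piece attacks for B:
  BQ@(2,1): attacks (2,2) (2,3) (2,0) (3,1) (4,1) (5,1) (1,1) (0,1) (3,2) (4,3) (5,4) (3,0) (1,2) (0,3) (1,0) [ray(0,1) blocked at (2,3)]
  BR@(3,5): attacks (3,4) (3,3) (3,2) (3,1) (3,0) (4,5) (2,5) (1,5) (0,5) [ray(1,0) blocked at (4,5)]
  BB@(4,2): attacks (5,3) (5,1) (3,3) (2,4) (1,5) (3,1) (2,0)
  BN@(5,5): attacks (4,3) (3,4)
Union (23 distinct): (0,1) (0,3) (0,5) (1,0) (1,1) (1,2) (1,5) (2,0) (2,2) (2,3) (2,4) (2,5) (3,0) (3,1) (3,2) (3,3) (3,4) (4,1) (4,3) (4,5) (5,1) (5,3) (5,4)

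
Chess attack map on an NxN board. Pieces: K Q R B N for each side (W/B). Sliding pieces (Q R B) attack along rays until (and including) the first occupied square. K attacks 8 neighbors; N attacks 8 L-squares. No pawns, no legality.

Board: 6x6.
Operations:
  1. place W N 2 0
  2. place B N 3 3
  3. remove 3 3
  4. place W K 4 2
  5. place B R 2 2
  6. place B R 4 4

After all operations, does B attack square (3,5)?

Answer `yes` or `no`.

Op 1: place WN@(2,0)
Op 2: place BN@(3,3)
Op 3: remove (3,3)
Op 4: place WK@(4,2)
Op 5: place BR@(2,2)
Op 6: place BR@(4,4)
Per-piece attacks for B:
  BR@(2,2): attacks (2,3) (2,4) (2,5) (2,1) (2,0) (3,2) (4,2) (1,2) (0,2) [ray(0,-1) blocked at (2,0); ray(1,0) blocked at (4,2)]
  BR@(4,4): attacks (4,5) (4,3) (4,2) (5,4) (3,4) (2,4) (1,4) (0,4) [ray(0,-1) blocked at (4,2)]
B attacks (3,5): no

Answer: no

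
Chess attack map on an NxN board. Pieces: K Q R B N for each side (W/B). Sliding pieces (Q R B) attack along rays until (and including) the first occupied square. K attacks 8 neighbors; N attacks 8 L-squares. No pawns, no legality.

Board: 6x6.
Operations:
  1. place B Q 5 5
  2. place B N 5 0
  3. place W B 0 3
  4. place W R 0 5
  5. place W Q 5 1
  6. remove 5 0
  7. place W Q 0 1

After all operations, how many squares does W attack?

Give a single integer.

Op 1: place BQ@(5,5)
Op 2: place BN@(5,0)
Op 3: place WB@(0,3)
Op 4: place WR@(0,5)
Op 5: place WQ@(5,1)
Op 6: remove (5,0)
Op 7: place WQ@(0,1)
Per-piece attacks for W:
  WQ@(0,1): attacks (0,2) (0,3) (0,0) (1,1) (2,1) (3,1) (4,1) (5,1) (1,2) (2,3) (3,4) (4,5) (1,0) [ray(0,1) blocked at (0,3); ray(1,0) blocked at (5,1)]
  WB@(0,3): attacks (1,4) (2,5) (1,2) (2,1) (3,0)
  WR@(0,5): attacks (0,4) (0,3) (1,5) (2,5) (3,5) (4,5) (5,5) [ray(0,-1) blocked at (0,3); ray(1,0) blocked at (5,5)]
  WQ@(5,1): attacks (5,2) (5,3) (5,4) (5,5) (5,0) (4,1) (3,1) (2,1) (1,1) (0,1) (4,2) (3,3) (2,4) (1,5) (4,0) [ray(0,1) blocked at (5,5); ray(-1,0) blocked at (0,1)]
Union (29 distinct): (0,0) (0,1) (0,2) (0,3) (0,4) (1,0) (1,1) (1,2) (1,4) (1,5) (2,1) (2,3) (2,4) (2,5) (3,0) (3,1) (3,3) (3,4) (3,5) (4,0) (4,1) (4,2) (4,5) (5,0) (5,1) (5,2) (5,3) (5,4) (5,5)

Answer: 29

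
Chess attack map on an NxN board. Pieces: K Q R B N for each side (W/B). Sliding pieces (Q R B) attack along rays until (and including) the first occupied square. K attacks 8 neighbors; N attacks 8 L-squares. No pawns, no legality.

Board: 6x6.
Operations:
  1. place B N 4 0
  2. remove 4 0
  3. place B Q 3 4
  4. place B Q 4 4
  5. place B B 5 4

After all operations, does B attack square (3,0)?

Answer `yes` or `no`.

Op 1: place BN@(4,0)
Op 2: remove (4,0)
Op 3: place BQ@(3,4)
Op 4: place BQ@(4,4)
Op 5: place BB@(5,4)
Per-piece attacks for B:
  BQ@(3,4): attacks (3,5) (3,3) (3,2) (3,1) (3,0) (4,4) (2,4) (1,4) (0,4) (4,5) (4,3) (5,2) (2,5) (2,3) (1,2) (0,1) [ray(1,0) blocked at (4,4)]
  BQ@(4,4): attacks (4,5) (4,3) (4,2) (4,1) (4,0) (5,4) (3,4) (5,5) (5,3) (3,5) (3,3) (2,2) (1,1) (0,0) [ray(1,0) blocked at (5,4); ray(-1,0) blocked at (3,4)]
  BB@(5,4): attacks (4,5) (4,3) (3,2) (2,1) (1,0)
B attacks (3,0): yes

Answer: yes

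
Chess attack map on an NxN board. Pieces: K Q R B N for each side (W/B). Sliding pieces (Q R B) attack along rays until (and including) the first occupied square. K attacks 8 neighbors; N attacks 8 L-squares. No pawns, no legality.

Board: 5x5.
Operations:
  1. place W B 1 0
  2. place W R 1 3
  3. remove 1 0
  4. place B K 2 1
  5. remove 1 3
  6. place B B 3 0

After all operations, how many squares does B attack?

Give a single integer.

Op 1: place WB@(1,0)
Op 2: place WR@(1,3)
Op 3: remove (1,0)
Op 4: place BK@(2,1)
Op 5: remove (1,3)
Op 6: place BB@(3,0)
Per-piece attacks for B:
  BK@(2,1): attacks (2,2) (2,0) (3,1) (1,1) (3,2) (3,0) (1,2) (1,0)
  BB@(3,0): attacks (4,1) (2,1) [ray(-1,1) blocked at (2,1)]
Union (10 distinct): (1,0) (1,1) (1,2) (2,0) (2,1) (2,2) (3,0) (3,1) (3,2) (4,1)

Answer: 10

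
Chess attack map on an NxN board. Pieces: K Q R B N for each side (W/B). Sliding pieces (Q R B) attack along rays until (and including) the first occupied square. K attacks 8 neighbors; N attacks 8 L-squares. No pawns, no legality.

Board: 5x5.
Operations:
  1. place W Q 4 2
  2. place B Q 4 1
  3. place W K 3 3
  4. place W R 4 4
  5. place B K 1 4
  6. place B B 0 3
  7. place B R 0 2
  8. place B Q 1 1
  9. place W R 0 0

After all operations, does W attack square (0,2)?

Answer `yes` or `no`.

Op 1: place WQ@(4,2)
Op 2: place BQ@(4,1)
Op 3: place WK@(3,3)
Op 4: place WR@(4,4)
Op 5: place BK@(1,4)
Op 6: place BB@(0,3)
Op 7: place BR@(0,2)
Op 8: place BQ@(1,1)
Op 9: place WR@(0,0)
Per-piece attacks for W:
  WR@(0,0): attacks (0,1) (0,2) (1,0) (2,0) (3,0) (4,0) [ray(0,1) blocked at (0,2)]
  WK@(3,3): attacks (3,4) (3,2) (4,3) (2,3) (4,4) (4,2) (2,4) (2,2)
  WQ@(4,2): attacks (4,3) (4,4) (4,1) (3,2) (2,2) (1,2) (0,2) (3,3) (3,1) (2,0) [ray(0,1) blocked at (4,4); ray(0,-1) blocked at (4,1); ray(-1,0) blocked at (0,2); ray(-1,1) blocked at (3,3)]
  WR@(4,4): attacks (4,3) (4,2) (3,4) (2,4) (1,4) [ray(0,-1) blocked at (4,2); ray(-1,0) blocked at (1,4)]
W attacks (0,2): yes

Answer: yes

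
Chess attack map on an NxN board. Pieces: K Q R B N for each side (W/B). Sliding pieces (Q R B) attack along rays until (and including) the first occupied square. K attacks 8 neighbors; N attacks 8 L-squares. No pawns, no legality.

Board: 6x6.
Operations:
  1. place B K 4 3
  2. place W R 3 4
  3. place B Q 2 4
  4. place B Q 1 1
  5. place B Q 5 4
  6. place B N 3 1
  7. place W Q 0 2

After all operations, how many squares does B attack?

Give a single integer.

Op 1: place BK@(4,3)
Op 2: place WR@(3,4)
Op 3: place BQ@(2,4)
Op 4: place BQ@(1,1)
Op 5: place BQ@(5,4)
Op 6: place BN@(3,1)
Op 7: place WQ@(0,2)
Per-piece attacks for B:
  BQ@(1,1): attacks (1,2) (1,3) (1,4) (1,5) (1,0) (2,1) (3,1) (0,1) (2,2) (3,3) (4,4) (5,5) (2,0) (0,2) (0,0) [ray(1,0) blocked at (3,1); ray(-1,1) blocked at (0,2)]
  BQ@(2,4): attacks (2,5) (2,3) (2,2) (2,1) (2,0) (3,4) (1,4) (0,4) (3,5) (3,3) (4,2) (5,1) (1,5) (1,3) (0,2) [ray(1,0) blocked at (3,4); ray(-1,-1) blocked at (0,2)]
  BN@(3,1): attacks (4,3) (5,2) (2,3) (1,2) (5,0) (1,0)
  BK@(4,3): attacks (4,4) (4,2) (5,3) (3,3) (5,4) (5,2) (3,4) (3,2)
  BQ@(5,4): attacks (5,5) (5,3) (5,2) (5,1) (5,0) (4,4) (3,4) (4,5) (4,3) [ray(-1,0) blocked at (3,4); ray(-1,-1) blocked at (4,3)]
Union (29 distinct): (0,0) (0,1) (0,2) (0,4) (1,0) (1,2) (1,3) (1,4) (1,5) (2,0) (2,1) (2,2) (2,3) (2,5) (3,1) (3,2) (3,3) (3,4) (3,5) (4,2) (4,3) (4,4) (4,5) (5,0) (5,1) (5,2) (5,3) (5,4) (5,5)

Answer: 29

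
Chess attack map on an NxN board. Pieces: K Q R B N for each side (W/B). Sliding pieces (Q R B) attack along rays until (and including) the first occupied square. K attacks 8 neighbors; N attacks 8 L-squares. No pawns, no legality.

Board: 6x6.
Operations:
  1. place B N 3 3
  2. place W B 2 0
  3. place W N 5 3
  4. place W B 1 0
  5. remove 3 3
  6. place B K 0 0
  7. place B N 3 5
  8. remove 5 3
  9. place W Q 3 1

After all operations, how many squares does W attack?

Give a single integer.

Op 1: place BN@(3,3)
Op 2: place WB@(2,0)
Op 3: place WN@(5,3)
Op 4: place WB@(1,0)
Op 5: remove (3,3)
Op 6: place BK@(0,0)
Op 7: place BN@(3,5)
Op 8: remove (5,3)
Op 9: place WQ@(3,1)
Per-piece attacks for W:
  WB@(1,0): attacks (2,1) (3,2) (4,3) (5,4) (0,1)
  WB@(2,0): attacks (3,1) (1,1) (0,2) [ray(1,1) blocked at (3,1)]
  WQ@(3,1): attacks (3,2) (3,3) (3,4) (3,5) (3,0) (4,1) (5,1) (2,1) (1,1) (0,1) (4,2) (5,3) (4,0) (2,2) (1,3) (0,4) (2,0) [ray(0,1) blocked at (3,5); ray(-1,-1) blocked at (2,0)]
Union (21 distinct): (0,1) (0,2) (0,4) (1,1) (1,3) (2,0) (2,1) (2,2) (3,0) (3,1) (3,2) (3,3) (3,4) (3,5) (4,0) (4,1) (4,2) (4,3) (5,1) (5,3) (5,4)

Answer: 21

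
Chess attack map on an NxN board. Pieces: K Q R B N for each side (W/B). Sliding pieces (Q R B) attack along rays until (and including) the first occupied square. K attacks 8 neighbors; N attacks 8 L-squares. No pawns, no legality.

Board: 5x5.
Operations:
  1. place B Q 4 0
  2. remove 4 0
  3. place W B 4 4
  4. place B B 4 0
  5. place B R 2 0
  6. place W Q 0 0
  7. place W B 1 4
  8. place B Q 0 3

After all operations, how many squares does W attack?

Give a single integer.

Op 1: place BQ@(4,0)
Op 2: remove (4,0)
Op 3: place WB@(4,4)
Op 4: place BB@(4,0)
Op 5: place BR@(2,0)
Op 6: place WQ@(0,0)
Op 7: place WB@(1,4)
Op 8: place BQ@(0,3)
Per-piece attacks for W:
  WQ@(0,0): attacks (0,1) (0,2) (0,3) (1,0) (2,0) (1,1) (2,2) (3,3) (4,4) [ray(0,1) blocked at (0,3); ray(1,0) blocked at (2,0); ray(1,1) blocked at (4,4)]
  WB@(1,4): attacks (2,3) (3,2) (4,1) (0,3) [ray(-1,-1) blocked at (0,3)]
  WB@(4,4): attacks (3,3) (2,2) (1,1) (0,0) [ray(-1,-1) blocked at (0,0)]
Union (13 distinct): (0,0) (0,1) (0,2) (0,3) (1,0) (1,1) (2,0) (2,2) (2,3) (3,2) (3,3) (4,1) (4,4)

Answer: 13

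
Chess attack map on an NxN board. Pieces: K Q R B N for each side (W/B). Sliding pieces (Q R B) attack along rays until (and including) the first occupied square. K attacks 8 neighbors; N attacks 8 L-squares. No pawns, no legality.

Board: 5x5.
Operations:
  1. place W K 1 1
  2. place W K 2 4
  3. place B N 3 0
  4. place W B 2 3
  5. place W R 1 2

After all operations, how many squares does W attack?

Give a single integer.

Op 1: place WK@(1,1)
Op 2: place WK@(2,4)
Op 3: place BN@(3,0)
Op 4: place WB@(2,3)
Op 5: place WR@(1,2)
Per-piece attacks for W:
  WK@(1,1): attacks (1,2) (1,0) (2,1) (0,1) (2,2) (2,0) (0,2) (0,0)
  WR@(1,2): attacks (1,3) (1,4) (1,1) (2,2) (3,2) (4,2) (0,2) [ray(0,-1) blocked at (1,1)]
  WB@(2,3): attacks (3,4) (3,2) (4,1) (1,4) (1,2) [ray(-1,-1) blocked at (1,2)]
  WK@(2,4): attacks (2,3) (3,4) (1,4) (3,3) (1,3)
Union (17 distinct): (0,0) (0,1) (0,2) (1,0) (1,1) (1,2) (1,3) (1,4) (2,0) (2,1) (2,2) (2,3) (3,2) (3,3) (3,4) (4,1) (4,2)

Answer: 17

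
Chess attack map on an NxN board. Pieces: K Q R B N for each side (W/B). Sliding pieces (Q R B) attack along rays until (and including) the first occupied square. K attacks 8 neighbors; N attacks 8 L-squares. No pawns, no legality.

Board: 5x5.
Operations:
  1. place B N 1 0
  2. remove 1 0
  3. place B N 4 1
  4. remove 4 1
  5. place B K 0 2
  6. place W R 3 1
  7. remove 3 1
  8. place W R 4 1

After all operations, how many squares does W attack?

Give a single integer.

Op 1: place BN@(1,0)
Op 2: remove (1,0)
Op 3: place BN@(4,1)
Op 4: remove (4,1)
Op 5: place BK@(0,2)
Op 6: place WR@(3,1)
Op 7: remove (3,1)
Op 8: place WR@(4,1)
Per-piece attacks for W:
  WR@(4,1): attacks (4,2) (4,3) (4,4) (4,0) (3,1) (2,1) (1,1) (0,1)
Union (8 distinct): (0,1) (1,1) (2,1) (3,1) (4,0) (4,2) (4,3) (4,4)

Answer: 8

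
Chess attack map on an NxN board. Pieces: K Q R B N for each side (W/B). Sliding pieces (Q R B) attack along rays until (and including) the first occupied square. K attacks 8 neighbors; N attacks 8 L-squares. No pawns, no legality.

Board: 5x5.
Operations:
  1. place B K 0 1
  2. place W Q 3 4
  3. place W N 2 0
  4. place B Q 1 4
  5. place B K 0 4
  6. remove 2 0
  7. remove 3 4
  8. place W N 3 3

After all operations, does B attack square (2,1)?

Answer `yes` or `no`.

Op 1: place BK@(0,1)
Op 2: place WQ@(3,4)
Op 3: place WN@(2,0)
Op 4: place BQ@(1,4)
Op 5: place BK@(0,4)
Op 6: remove (2,0)
Op 7: remove (3,4)
Op 8: place WN@(3,3)
Per-piece attacks for B:
  BK@(0,1): attacks (0,2) (0,0) (1,1) (1,2) (1,0)
  BK@(0,4): attacks (0,3) (1,4) (1,3)
  BQ@(1,4): attacks (1,3) (1,2) (1,1) (1,0) (2,4) (3,4) (4,4) (0,4) (2,3) (3,2) (4,1) (0,3) [ray(-1,0) blocked at (0,4)]
B attacks (2,1): no

Answer: no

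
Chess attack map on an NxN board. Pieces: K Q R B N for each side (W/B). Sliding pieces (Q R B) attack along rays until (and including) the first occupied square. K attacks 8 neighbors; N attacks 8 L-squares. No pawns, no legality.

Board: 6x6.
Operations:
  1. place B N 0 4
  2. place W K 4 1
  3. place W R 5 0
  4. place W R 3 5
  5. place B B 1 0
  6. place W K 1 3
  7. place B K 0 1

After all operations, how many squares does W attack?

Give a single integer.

Op 1: place BN@(0,4)
Op 2: place WK@(4,1)
Op 3: place WR@(5,0)
Op 4: place WR@(3,5)
Op 5: place BB@(1,0)
Op 6: place WK@(1,3)
Op 7: place BK@(0,1)
Per-piece attacks for W:
  WK@(1,3): attacks (1,4) (1,2) (2,3) (0,3) (2,4) (2,2) (0,4) (0,2)
  WR@(3,5): attacks (3,4) (3,3) (3,2) (3,1) (3,0) (4,5) (5,5) (2,5) (1,5) (0,5)
  WK@(4,1): attacks (4,2) (4,0) (5,1) (3,1) (5,2) (5,0) (3,2) (3,0)
  WR@(5,0): attacks (5,1) (5,2) (5,3) (5,4) (5,5) (4,0) (3,0) (2,0) (1,0) [ray(-1,0) blocked at (1,0)]
Union (27 distinct): (0,2) (0,3) (0,4) (0,5) (1,0) (1,2) (1,4) (1,5) (2,0) (2,2) (2,3) (2,4) (2,5) (3,0) (3,1) (3,2) (3,3) (3,4) (4,0) (4,2) (4,5) (5,0) (5,1) (5,2) (5,3) (5,4) (5,5)

Answer: 27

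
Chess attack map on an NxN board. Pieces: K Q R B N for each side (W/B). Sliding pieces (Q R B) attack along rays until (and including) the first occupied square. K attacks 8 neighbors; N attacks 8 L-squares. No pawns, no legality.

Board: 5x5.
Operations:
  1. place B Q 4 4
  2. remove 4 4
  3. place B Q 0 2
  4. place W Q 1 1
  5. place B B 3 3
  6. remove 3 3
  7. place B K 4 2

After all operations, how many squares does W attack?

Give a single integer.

Op 1: place BQ@(4,4)
Op 2: remove (4,4)
Op 3: place BQ@(0,2)
Op 4: place WQ@(1,1)
Op 5: place BB@(3,3)
Op 6: remove (3,3)
Op 7: place BK@(4,2)
Per-piece attacks for W:
  WQ@(1,1): attacks (1,2) (1,3) (1,4) (1,0) (2,1) (3,1) (4,1) (0,1) (2,2) (3,3) (4,4) (2,0) (0,2) (0,0) [ray(-1,1) blocked at (0,2)]
Union (14 distinct): (0,0) (0,1) (0,2) (1,0) (1,2) (1,3) (1,4) (2,0) (2,1) (2,2) (3,1) (3,3) (4,1) (4,4)

Answer: 14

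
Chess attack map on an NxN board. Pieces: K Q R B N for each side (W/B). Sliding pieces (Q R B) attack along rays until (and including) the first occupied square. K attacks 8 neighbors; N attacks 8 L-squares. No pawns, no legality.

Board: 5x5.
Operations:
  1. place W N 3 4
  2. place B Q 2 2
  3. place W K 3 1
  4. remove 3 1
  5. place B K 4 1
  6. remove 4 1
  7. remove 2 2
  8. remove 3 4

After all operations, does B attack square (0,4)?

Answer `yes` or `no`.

Op 1: place WN@(3,4)
Op 2: place BQ@(2,2)
Op 3: place WK@(3,1)
Op 4: remove (3,1)
Op 5: place BK@(4,1)
Op 6: remove (4,1)
Op 7: remove (2,2)
Op 8: remove (3,4)
Per-piece attacks for B:
B attacks (0,4): no

Answer: no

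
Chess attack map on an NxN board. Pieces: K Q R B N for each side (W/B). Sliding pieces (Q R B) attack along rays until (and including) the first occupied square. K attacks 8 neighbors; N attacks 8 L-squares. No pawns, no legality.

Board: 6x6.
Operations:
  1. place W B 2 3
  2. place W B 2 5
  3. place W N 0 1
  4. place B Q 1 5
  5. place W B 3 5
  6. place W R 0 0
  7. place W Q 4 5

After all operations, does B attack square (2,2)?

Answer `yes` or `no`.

Op 1: place WB@(2,3)
Op 2: place WB@(2,5)
Op 3: place WN@(0,1)
Op 4: place BQ@(1,5)
Op 5: place WB@(3,5)
Op 6: place WR@(0,0)
Op 7: place WQ@(4,5)
Per-piece attacks for B:
  BQ@(1,5): attacks (1,4) (1,3) (1,2) (1,1) (1,0) (2,5) (0,5) (2,4) (3,3) (4,2) (5,1) (0,4) [ray(1,0) blocked at (2,5)]
B attacks (2,2): no

Answer: no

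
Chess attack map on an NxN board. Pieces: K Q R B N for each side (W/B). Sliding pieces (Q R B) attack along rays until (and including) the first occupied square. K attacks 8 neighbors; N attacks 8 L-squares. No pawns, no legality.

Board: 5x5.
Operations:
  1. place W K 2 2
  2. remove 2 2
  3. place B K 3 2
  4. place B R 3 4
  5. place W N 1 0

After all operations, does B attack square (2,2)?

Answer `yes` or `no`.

Answer: yes

Derivation:
Op 1: place WK@(2,2)
Op 2: remove (2,2)
Op 3: place BK@(3,2)
Op 4: place BR@(3,4)
Op 5: place WN@(1,0)
Per-piece attacks for B:
  BK@(3,2): attacks (3,3) (3,1) (4,2) (2,2) (4,3) (4,1) (2,3) (2,1)
  BR@(3,4): attacks (3,3) (3,2) (4,4) (2,4) (1,4) (0,4) [ray(0,-1) blocked at (3,2)]
B attacks (2,2): yes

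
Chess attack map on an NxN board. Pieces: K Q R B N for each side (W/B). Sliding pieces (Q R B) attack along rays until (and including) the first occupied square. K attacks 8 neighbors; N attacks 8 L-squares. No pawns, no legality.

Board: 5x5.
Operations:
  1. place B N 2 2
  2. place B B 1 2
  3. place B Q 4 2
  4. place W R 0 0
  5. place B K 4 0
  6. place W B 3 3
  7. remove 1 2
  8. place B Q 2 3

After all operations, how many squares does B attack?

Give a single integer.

Answer: 18

Derivation:
Op 1: place BN@(2,2)
Op 2: place BB@(1,2)
Op 3: place BQ@(4,2)
Op 4: place WR@(0,0)
Op 5: place BK@(4,0)
Op 6: place WB@(3,3)
Op 7: remove (1,2)
Op 8: place BQ@(2,3)
Per-piece attacks for B:
  BN@(2,2): attacks (3,4) (4,3) (1,4) (0,3) (3,0) (4,1) (1,0) (0,1)
  BQ@(2,3): attacks (2,4) (2,2) (3,3) (1,3) (0,3) (3,4) (3,2) (4,1) (1,4) (1,2) (0,1) [ray(0,-1) blocked at (2,2); ray(1,0) blocked at (3,3)]
  BK@(4,0): attacks (4,1) (3,0) (3,1)
  BQ@(4,2): attacks (4,3) (4,4) (4,1) (4,0) (3,2) (2,2) (3,3) (3,1) (2,0) [ray(0,-1) blocked at (4,0); ray(-1,0) blocked at (2,2); ray(-1,1) blocked at (3,3)]
Union (18 distinct): (0,1) (0,3) (1,0) (1,2) (1,3) (1,4) (2,0) (2,2) (2,4) (3,0) (3,1) (3,2) (3,3) (3,4) (4,0) (4,1) (4,3) (4,4)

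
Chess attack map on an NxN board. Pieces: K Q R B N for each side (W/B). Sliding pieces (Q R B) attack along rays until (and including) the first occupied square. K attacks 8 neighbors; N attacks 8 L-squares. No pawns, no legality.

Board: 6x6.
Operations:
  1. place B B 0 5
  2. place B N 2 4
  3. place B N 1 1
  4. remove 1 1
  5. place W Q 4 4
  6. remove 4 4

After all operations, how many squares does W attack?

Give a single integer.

Op 1: place BB@(0,5)
Op 2: place BN@(2,4)
Op 3: place BN@(1,1)
Op 4: remove (1,1)
Op 5: place WQ@(4,4)
Op 6: remove (4,4)
Per-piece attacks for W:
Union (0 distinct): (none)

Answer: 0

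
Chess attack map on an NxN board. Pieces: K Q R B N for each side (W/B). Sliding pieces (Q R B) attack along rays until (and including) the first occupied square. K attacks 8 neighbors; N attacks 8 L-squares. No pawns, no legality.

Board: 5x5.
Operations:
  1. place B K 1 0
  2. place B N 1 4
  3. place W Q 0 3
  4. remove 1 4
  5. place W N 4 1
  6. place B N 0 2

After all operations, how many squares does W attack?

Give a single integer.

Answer: 12

Derivation:
Op 1: place BK@(1,0)
Op 2: place BN@(1,4)
Op 3: place WQ@(0,3)
Op 4: remove (1,4)
Op 5: place WN@(4,1)
Op 6: place BN@(0,2)
Per-piece attacks for W:
  WQ@(0,3): attacks (0,4) (0,2) (1,3) (2,3) (3,3) (4,3) (1,4) (1,2) (2,1) (3,0) [ray(0,-1) blocked at (0,2)]
  WN@(4,1): attacks (3,3) (2,2) (2,0)
Union (12 distinct): (0,2) (0,4) (1,2) (1,3) (1,4) (2,0) (2,1) (2,2) (2,3) (3,0) (3,3) (4,3)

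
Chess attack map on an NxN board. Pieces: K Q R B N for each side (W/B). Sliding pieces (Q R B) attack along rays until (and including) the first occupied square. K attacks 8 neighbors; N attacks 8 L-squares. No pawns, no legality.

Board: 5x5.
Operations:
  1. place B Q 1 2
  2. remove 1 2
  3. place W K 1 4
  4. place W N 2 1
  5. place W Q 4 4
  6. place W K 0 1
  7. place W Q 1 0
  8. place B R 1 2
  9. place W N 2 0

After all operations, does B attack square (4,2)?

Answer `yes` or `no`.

Op 1: place BQ@(1,2)
Op 2: remove (1,2)
Op 3: place WK@(1,4)
Op 4: place WN@(2,1)
Op 5: place WQ@(4,4)
Op 6: place WK@(0,1)
Op 7: place WQ@(1,0)
Op 8: place BR@(1,2)
Op 9: place WN@(2,0)
Per-piece attacks for B:
  BR@(1,2): attacks (1,3) (1,4) (1,1) (1,0) (2,2) (3,2) (4,2) (0,2) [ray(0,1) blocked at (1,4); ray(0,-1) blocked at (1,0)]
B attacks (4,2): yes

Answer: yes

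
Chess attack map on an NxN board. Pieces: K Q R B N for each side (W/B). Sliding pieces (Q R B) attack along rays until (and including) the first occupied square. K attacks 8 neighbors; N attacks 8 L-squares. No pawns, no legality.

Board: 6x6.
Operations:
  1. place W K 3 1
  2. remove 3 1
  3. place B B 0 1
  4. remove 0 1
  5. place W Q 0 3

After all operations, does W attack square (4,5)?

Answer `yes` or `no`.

Answer: no

Derivation:
Op 1: place WK@(3,1)
Op 2: remove (3,1)
Op 3: place BB@(0,1)
Op 4: remove (0,1)
Op 5: place WQ@(0,3)
Per-piece attacks for W:
  WQ@(0,3): attacks (0,4) (0,5) (0,2) (0,1) (0,0) (1,3) (2,3) (3,3) (4,3) (5,3) (1,4) (2,5) (1,2) (2,1) (3,0)
W attacks (4,5): no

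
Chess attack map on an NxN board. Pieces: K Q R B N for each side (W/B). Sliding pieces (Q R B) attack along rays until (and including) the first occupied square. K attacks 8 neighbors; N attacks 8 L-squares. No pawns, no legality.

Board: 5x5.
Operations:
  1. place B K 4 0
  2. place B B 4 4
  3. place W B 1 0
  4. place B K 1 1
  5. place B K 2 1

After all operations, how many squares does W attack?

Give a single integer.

Op 1: place BK@(4,0)
Op 2: place BB@(4,4)
Op 3: place WB@(1,0)
Op 4: place BK@(1,1)
Op 5: place BK@(2,1)
Per-piece attacks for W:
  WB@(1,0): attacks (2,1) (0,1) [ray(1,1) blocked at (2,1)]
Union (2 distinct): (0,1) (2,1)

Answer: 2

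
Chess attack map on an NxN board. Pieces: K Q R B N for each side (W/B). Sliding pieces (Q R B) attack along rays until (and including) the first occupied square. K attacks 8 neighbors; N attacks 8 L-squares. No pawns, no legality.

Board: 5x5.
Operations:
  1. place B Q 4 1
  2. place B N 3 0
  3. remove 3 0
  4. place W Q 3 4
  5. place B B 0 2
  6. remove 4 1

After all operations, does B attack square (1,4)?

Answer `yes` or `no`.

Answer: no

Derivation:
Op 1: place BQ@(4,1)
Op 2: place BN@(3,0)
Op 3: remove (3,0)
Op 4: place WQ@(3,4)
Op 5: place BB@(0,2)
Op 6: remove (4,1)
Per-piece attacks for B:
  BB@(0,2): attacks (1,3) (2,4) (1,1) (2,0)
B attacks (1,4): no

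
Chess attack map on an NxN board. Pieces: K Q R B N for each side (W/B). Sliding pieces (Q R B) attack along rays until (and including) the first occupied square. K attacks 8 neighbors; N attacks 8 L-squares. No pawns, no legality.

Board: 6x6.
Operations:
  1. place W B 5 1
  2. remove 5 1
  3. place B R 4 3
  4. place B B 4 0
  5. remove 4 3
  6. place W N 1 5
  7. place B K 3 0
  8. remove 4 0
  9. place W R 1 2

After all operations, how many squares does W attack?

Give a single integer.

Answer: 13

Derivation:
Op 1: place WB@(5,1)
Op 2: remove (5,1)
Op 3: place BR@(4,3)
Op 4: place BB@(4,0)
Op 5: remove (4,3)
Op 6: place WN@(1,5)
Op 7: place BK@(3,0)
Op 8: remove (4,0)
Op 9: place WR@(1,2)
Per-piece attacks for W:
  WR@(1,2): attacks (1,3) (1,4) (1,5) (1,1) (1,0) (2,2) (3,2) (4,2) (5,2) (0,2) [ray(0,1) blocked at (1,5)]
  WN@(1,5): attacks (2,3) (3,4) (0,3)
Union (13 distinct): (0,2) (0,3) (1,0) (1,1) (1,3) (1,4) (1,5) (2,2) (2,3) (3,2) (3,4) (4,2) (5,2)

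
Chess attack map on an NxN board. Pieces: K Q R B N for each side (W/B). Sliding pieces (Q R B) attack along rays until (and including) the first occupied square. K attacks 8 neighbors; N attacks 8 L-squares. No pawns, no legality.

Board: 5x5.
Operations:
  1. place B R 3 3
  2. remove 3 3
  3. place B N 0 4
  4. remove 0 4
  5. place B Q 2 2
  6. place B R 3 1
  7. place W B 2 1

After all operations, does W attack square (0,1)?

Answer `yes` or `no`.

Op 1: place BR@(3,3)
Op 2: remove (3,3)
Op 3: place BN@(0,4)
Op 4: remove (0,4)
Op 5: place BQ@(2,2)
Op 6: place BR@(3,1)
Op 7: place WB@(2,1)
Per-piece attacks for W:
  WB@(2,1): attacks (3,2) (4,3) (3,0) (1,2) (0,3) (1,0)
W attacks (0,1): no

Answer: no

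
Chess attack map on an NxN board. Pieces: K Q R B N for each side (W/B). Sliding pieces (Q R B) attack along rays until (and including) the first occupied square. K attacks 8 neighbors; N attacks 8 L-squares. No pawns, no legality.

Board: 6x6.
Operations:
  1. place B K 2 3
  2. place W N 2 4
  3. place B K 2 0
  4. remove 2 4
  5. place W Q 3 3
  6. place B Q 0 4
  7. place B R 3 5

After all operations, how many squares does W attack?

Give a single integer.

Answer: 17

Derivation:
Op 1: place BK@(2,3)
Op 2: place WN@(2,4)
Op 3: place BK@(2,0)
Op 4: remove (2,4)
Op 5: place WQ@(3,3)
Op 6: place BQ@(0,4)
Op 7: place BR@(3,5)
Per-piece attacks for W:
  WQ@(3,3): attacks (3,4) (3,5) (3,2) (3,1) (3,0) (4,3) (5,3) (2,3) (4,4) (5,5) (4,2) (5,1) (2,4) (1,5) (2,2) (1,1) (0,0) [ray(0,1) blocked at (3,5); ray(-1,0) blocked at (2,3)]
Union (17 distinct): (0,0) (1,1) (1,5) (2,2) (2,3) (2,4) (3,0) (3,1) (3,2) (3,4) (3,5) (4,2) (4,3) (4,4) (5,1) (5,3) (5,5)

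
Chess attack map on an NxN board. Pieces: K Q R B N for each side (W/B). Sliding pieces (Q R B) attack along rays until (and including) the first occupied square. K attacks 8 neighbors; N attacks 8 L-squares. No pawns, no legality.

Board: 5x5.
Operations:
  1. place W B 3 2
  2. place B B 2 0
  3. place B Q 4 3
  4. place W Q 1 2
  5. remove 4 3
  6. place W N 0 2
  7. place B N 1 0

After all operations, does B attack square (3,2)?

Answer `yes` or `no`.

Op 1: place WB@(3,2)
Op 2: place BB@(2,0)
Op 3: place BQ@(4,3)
Op 4: place WQ@(1,2)
Op 5: remove (4,3)
Op 6: place WN@(0,2)
Op 7: place BN@(1,0)
Per-piece attacks for B:
  BN@(1,0): attacks (2,2) (3,1) (0,2)
  BB@(2,0): attacks (3,1) (4,2) (1,1) (0,2) [ray(-1,1) blocked at (0,2)]
B attacks (3,2): no

Answer: no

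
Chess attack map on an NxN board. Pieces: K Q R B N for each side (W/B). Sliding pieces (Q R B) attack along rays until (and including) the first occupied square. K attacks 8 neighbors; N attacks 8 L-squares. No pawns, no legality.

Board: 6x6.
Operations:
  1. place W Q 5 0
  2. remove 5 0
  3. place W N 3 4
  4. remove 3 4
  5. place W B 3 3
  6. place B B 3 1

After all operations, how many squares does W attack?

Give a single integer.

Answer: 9

Derivation:
Op 1: place WQ@(5,0)
Op 2: remove (5,0)
Op 3: place WN@(3,4)
Op 4: remove (3,4)
Op 5: place WB@(3,3)
Op 6: place BB@(3,1)
Per-piece attacks for W:
  WB@(3,3): attacks (4,4) (5,5) (4,2) (5,1) (2,4) (1,5) (2,2) (1,1) (0,0)
Union (9 distinct): (0,0) (1,1) (1,5) (2,2) (2,4) (4,2) (4,4) (5,1) (5,5)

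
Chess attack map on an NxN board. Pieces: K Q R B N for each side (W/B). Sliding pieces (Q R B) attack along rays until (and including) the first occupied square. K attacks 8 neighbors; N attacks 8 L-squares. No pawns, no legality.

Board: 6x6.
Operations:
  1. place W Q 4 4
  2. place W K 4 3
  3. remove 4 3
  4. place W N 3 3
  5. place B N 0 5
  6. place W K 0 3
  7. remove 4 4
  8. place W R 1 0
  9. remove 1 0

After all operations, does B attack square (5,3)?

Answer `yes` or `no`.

Answer: no

Derivation:
Op 1: place WQ@(4,4)
Op 2: place WK@(4,3)
Op 3: remove (4,3)
Op 4: place WN@(3,3)
Op 5: place BN@(0,5)
Op 6: place WK@(0,3)
Op 7: remove (4,4)
Op 8: place WR@(1,0)
Op 9: remove (1,0)
Per-piece attacks for B:
  BN@(0,5): attacks (1,3) (2,4)
B attacks (5,3): no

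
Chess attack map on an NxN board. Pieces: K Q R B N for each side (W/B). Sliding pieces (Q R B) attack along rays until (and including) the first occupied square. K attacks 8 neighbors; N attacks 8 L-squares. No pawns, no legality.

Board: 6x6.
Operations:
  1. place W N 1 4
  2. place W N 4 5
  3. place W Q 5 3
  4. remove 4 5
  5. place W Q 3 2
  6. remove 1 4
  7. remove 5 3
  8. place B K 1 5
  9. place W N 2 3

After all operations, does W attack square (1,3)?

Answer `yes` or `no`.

Op 1: place WN@(1,4)
Op 2: place WN@(4,5)
Op 3: place WQ@(5,3)
Op 4: remove (4,5)
Op 5: place WQ@(3,2)
Op 6: remove (1,4)
Op 7: remove (5,3)
Op 8: place BK@(1,5)
Op 9: place WN@(2,3)
Per-piece attacks for W:
  WN@(2,3): attacks (3,5) (4,4) (1,5) (0,4) (3,1) (4,2) (1,1) (0,2)
  WQ@(3,2): attacks (3,3) (3,4) (3,5) (3,1) (3,0) (4,2) (5,2) (2,2) (1,2) (0,2) (4,3) (5,4) (4,1) (5,0) (2,3) (2,1) (1,0) [ray(-1,1) blocked at (2,3)]
W attacks (1,3): no

Answer: no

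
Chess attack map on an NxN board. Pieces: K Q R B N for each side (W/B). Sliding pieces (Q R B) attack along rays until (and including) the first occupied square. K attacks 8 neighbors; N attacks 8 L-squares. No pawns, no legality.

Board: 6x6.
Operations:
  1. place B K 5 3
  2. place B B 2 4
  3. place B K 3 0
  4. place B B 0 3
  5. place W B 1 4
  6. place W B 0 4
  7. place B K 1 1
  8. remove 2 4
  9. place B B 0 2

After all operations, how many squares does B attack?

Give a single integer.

Answer: 22

Derivation:
Op 1: place BK@(5,3)
Op 2: place BB@(2,4)
Op 3: place BK@(3,0)
Op 4: place BB@(0,3)
Op 5: place WB@(1,4)
Op 6: place WB@(0,4)
Op 7: place BK@(1,1)
Op 8: remove (2,4)
Op 9: place BB@(0,2)
Per-piece attacks for B:
  BB@(0,2): attacks (1,3) (2,4) (3,5) (1,1) [ray(1,-1) blocked at (1,1)]
  BB@(0,3): attacks (1,4) (1,2) (2,1) (3,0) [ray(1,1) blocked at (1,4); ray(1,-1) blocked at (3,0)]
  BK@(1,1): attacks (1,2) (1,0) (2,1) (0,1) (2,2) (2,0) (0,2) (0,0)
  BK@(3,0): attacks (3,1) (4,0) (2,0) (4,1) (2,1)
  BK@(5,3): attacks (5,4) (5,2) (4,3) (4,4) (4,2)
Union (22 distinct): (0,0) (0,1) (0,2) (1,0) (1,1) (1,2) (1,3) (1,4) (2,0) (2,1) (2,2) (2,4) (3,0) (3,1) (3,5) (4,0) (4,1) (4,2) (4,3) (4,4) (5,2) (5,4)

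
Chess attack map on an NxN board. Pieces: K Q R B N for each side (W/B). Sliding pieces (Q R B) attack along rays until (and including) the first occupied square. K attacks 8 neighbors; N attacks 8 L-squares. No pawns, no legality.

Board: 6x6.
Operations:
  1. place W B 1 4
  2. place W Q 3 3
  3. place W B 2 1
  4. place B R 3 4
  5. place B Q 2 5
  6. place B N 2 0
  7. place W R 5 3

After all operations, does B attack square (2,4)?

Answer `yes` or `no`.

Answer: yes

Derivation:
Op 1: place WB@(1,4)
Op 2: place WQ@(3,3)
Op 3: place WB@(2,1)
Op 4: place BR@(3,4)
Op 5: place BQ@(2,5)
Op 6: place BN@(2,0)
Op 7: place WR@(5,3)
Per-piece attacks for B:
  BN@(2,0): attacks (3,2) (4,1) (1,2) (0,1)
  BQ@(2,5): attacks (2,4) (2,3) (2,2) (2,1) (3,5) (4,5) (5,5) (1,5) (0,5) (3,4) (1,4) [ray(0,-1) blocked at (2,1); ray(1,-1) blocked at (3,4); ray(-1,-1) blocked at (1,4)]
  BR@(3,4): attacks (3,5) (3,3) (4,4) (5,4) (2,4) (1,4) [ray(0,-1) blocked at (3,3); ray(-1,0) blocked at (1,4)]
B attacks (2,4): yes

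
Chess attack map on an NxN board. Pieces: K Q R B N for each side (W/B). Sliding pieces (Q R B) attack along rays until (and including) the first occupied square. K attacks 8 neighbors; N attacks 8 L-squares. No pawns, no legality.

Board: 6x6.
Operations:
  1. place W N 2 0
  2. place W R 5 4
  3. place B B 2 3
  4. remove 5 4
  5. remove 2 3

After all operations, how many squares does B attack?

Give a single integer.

Answer: 0

Derivation:
Op 1: place WN@(2,0)
Op 2: place WR@(5,4)
Op 3: place BB@(2,3)
Op 4: remove (5,4)
Op 5: remove (2,3)
Per-piece attacks for B:
Union (0 distinct): (none)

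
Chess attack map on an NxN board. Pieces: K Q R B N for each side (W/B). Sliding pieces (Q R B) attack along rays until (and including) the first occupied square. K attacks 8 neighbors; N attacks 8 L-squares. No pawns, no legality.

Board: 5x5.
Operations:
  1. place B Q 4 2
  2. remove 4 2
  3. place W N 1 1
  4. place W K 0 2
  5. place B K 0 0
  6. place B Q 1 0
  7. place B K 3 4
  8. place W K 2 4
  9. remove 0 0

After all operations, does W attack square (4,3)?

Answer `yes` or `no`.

Answer: no

Derivation:
Op 1: place BQ@(4,2)
Op 2: remove (4,2)
Op 3: place WN@(1,1)
Op 4: place WK@(0,2)
Op 5: place BK@(0,0)
Op 6: place BQ@(1,0)
Op 7: place BK@(3,4)
Op 8: place WK@(2,4)
Op 9: remove (0,0)
Per-piece attacks for W:
  WK@(0,2): attacks (0,3) (0,1) (1,2) (1,3) (1,1)
  WN@(1,1): attacks (2,3) (3,2) (0,3) (3,0)
  WK@(2,4): attacks (2,3) (3,4) (1,4) (3,3) (1,3)
W attacks (4,3): no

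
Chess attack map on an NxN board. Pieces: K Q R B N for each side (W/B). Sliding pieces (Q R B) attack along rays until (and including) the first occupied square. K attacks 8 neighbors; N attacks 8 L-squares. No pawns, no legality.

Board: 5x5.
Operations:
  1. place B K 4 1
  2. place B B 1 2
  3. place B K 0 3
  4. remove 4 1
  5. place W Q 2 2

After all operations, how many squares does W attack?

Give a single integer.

Answer: 15

Derivation:
Op 1: place BK@(4,1)
Op 2: place BB@(1,2)
Op 3: place BK@(0,3)
Op 4: remove (4,1)
Op 5: place WQ@(2,2)
Per-piece attacks for W:
  WQ@(2,2): attacks (2,3) (2,4) (2,1) (2,0) (3,2) (4,2) (1,2) (3,3) (4,4) (3,1) (4,0) (1,3) (0,4) (1,1) (0,0) [ray(-1,0) blocked at (1,2)]
Union (15 distinct): (0,0) (0,4) (1,1) (1,2) (1,3) (2,0) (2,1) (2,3) (2,4) (3,1) (3,2) (3,3) (4,0) (4,2) (4,4)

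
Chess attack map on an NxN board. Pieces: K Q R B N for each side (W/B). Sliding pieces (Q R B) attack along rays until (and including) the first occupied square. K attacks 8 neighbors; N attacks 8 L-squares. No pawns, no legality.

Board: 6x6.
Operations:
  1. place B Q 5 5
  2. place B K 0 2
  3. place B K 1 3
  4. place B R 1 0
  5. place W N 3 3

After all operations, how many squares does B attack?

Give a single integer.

Op 1: place BQ@(5,5)
Op 2: place BK@(0,2)
Op 3: place BK@(1,3)
Op 4: place BR@(1,0)
Op 5: place WN@(3,3)
Per-piece attacks for B:
  BK@(0,2): attacks (0,3) (0,1) (1,2) (1,3) (1,1)
  BR@(1,0): attacks (1,1) (1,2) (1,3) (2,0) (3,0) (4,0) (5,0) (0,0) [ray(0,1) blocked at (1,3)]
  BK@(1,3): attacks (1,4) (1,2) (2,3) (0,3) (2,4) (2,2) (0,4) (0,2)
  BQ@(5,5): attacks (5,4) (5,3) (5,2) (5,1) (5,0) (4,5) (3,5) (2,5) (1,5) (0,5) (4,4) (3,3) [ray(-1,-1) blocked at (3,3)]
Union (27 distinct): (0,0) (0,1) (0,2) (0,3) (0,4) (0,5) (1,1) (1,2) (1,3) (1,4) (1,5) (2,0) (2,2) (2,3) (2,4) (2,5) (3,0) (3,3) (3,5) (4,0) (4,4) (4,5) (5,0) (5,1) (5,2) (5,3) (5,4)

Answer: 27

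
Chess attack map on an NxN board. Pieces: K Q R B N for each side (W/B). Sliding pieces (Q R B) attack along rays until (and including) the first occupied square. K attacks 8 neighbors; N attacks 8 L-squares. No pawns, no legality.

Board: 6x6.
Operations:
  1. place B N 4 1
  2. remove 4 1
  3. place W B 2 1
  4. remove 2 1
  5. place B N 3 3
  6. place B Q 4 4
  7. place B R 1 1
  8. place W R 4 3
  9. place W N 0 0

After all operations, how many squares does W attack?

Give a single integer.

Op 1: place BN@(4,1)
Op 2: remove (4,1)
Op 3: place WB@(2,1)
Op 4: remove (2,1)
Op 5: place BN@(3,3)
Op 6: place BQ@(4,4)
Op 7: place BR@(1,1)
Op 8: place WR@(4,3)
Op 9: place WN@(0,0)
Per-piece attacks for W:
  WN@(0,0): attacks (1,2) (2,1)
  WR@(4,3): attacks (4,4) (4,2) (4,1) (4,0) (5,3) (3,3) [ray(0,1) blocked at (4,4); ray(-1,0) blocked at (3,3)]
Union (8 distinct): (1,2) (2,1) (3,3) (4,0) (4,1) (4,2) (4,4) (5,3)

Answer: 8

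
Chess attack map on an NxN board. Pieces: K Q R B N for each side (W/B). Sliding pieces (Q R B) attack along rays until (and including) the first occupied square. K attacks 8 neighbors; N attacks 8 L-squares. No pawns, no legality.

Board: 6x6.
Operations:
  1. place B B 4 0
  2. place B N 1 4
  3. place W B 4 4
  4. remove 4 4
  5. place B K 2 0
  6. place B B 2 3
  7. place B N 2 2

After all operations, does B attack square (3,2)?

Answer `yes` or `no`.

Answer: yes

Derivation:
Op 1: place BB@(4,0)
Op 2: place BN@(1,4)
Op 3: place WB@(4,4)
Op 4: remove (4,4)
Op 5: place BK@(2,0)
Op 6: place BB@(2,3)
Op 7: place BN@(2,2)
Per-piece attacks for B:
  BN@(1,4): attacks (3,5) (2,2) (3,3) (0,2)
  BK@(2,0): attacks (2,1) (3,0) (1,0) (3,1) (1,1)
  BN@(2,2): attacks (3,4) (4,3) (1,4) (0,3) (3,0) (4,1) (1,0) (0,1)
  BB@(2,3): attacks (3,4) (4,5) (3,2) (4,1) (5,0) (1,4) (1,2) (0,1) [ray(-1,1) blocked at (1,4)]
  BB@(4,0): attacks (5,1) (3,1) (2,2) [ray(-1,1) blocked at (2,2)]
B attacks (3,2): yes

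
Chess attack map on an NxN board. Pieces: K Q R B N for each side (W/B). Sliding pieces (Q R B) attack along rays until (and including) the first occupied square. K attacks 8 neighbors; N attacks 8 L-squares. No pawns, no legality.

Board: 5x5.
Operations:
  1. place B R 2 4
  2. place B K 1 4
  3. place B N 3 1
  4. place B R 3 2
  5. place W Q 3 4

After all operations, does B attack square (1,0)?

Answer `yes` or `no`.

Answer: yes

Derivation:
Op 1: place BR@(2,4)
Op 2: place BK@(1,4)
Op 3: place BN@(3,1)
Op 4: place BR@(3,2)
Op 5: place WQ@(3,4)
Per-piece attacks for B:
  BK@(1,4): attacks (1,3) (2,4) (0,4) (2,3) (0,3)
  BR@(2,4): attacks (2,3) (2,2) (2,1) (2,0) (3,4) (1,4) [ray(1,0) blocked at (3,4); ray(-1,0) blocked at (1,4)]
  BN@(3,1): attacks (4,3) (2,3) (1,2) (1,0)
  BR@(3,2): attacks (3,3) (3,4) (3,1) (4,2) (2,2) (1,2) (0,2) [ray(0,1) blocked at (3,4); ray(0,-1) blocked at (3,1)]
B attacks (1,0): yes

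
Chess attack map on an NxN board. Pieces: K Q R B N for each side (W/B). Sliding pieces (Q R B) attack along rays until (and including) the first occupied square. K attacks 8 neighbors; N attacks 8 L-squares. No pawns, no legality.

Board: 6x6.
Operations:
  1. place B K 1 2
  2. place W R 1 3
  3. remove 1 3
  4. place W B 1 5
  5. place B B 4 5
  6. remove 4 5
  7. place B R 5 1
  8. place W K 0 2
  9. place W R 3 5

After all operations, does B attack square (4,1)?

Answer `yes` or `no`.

Op 1: place BK@(1,2)
Op 2: place WR@(1,3)
Op 3: remove (1,3)
Op 4: place WB@(1,5)
Op 5: place BB@(4,5)
Op 6: remove (4,5)
Op 7: place BR@(5,1)
Op 8: place WK@(0,2)
Op 9: place WR@(3,5)
Per-piece attacks for B:
  BK@(1,2): attacks (1,3) (1,1) (2,2) (0,2) (2,3) (2,1) (0,3) (0,1)
  BR@(5,1): attacks (5,2) (5,3) (5,4) (5,5) (5,0) (4,1) (3,1) (2,1) (1,1) (0,1)
B attacks (4,1): yes

Answer: yes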